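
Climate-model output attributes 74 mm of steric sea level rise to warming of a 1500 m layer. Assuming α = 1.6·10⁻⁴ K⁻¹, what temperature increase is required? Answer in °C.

ΔT = Δh/(αH) = 0.074 / (1.6×10⁻⁴ × 1500) ≈ 0.3083 °C

ΔT ≈ 0.308 °C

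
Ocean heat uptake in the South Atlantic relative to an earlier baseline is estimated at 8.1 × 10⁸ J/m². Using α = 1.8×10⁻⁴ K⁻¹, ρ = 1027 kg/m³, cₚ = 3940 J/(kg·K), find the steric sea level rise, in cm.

Δh = αQ/(ρcₚ) = 1.8×10⁻⁴ × 8.1×10⁸ / (1027 × 3940) ≈ 0.036032 m

3.6 cm of thermosteric rise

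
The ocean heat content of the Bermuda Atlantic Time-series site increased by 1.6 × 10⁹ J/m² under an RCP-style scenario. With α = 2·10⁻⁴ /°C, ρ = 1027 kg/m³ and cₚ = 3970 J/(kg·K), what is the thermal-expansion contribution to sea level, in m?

Δh ≈ 0.078 m

Δh = αQ/(ρcₚ) = 2×10⁻⁴ × 1.6×10⁹ / (1027 × 3970) ≈ 0.078485 m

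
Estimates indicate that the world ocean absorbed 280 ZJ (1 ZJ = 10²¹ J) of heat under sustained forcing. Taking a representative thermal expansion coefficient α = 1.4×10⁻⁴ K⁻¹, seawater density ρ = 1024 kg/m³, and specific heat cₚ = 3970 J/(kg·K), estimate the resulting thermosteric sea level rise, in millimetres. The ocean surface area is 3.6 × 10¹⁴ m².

Per unit area: Q = 280×10²¹ / (3.6×10¹⁴) ≈ 7.778×10⁸ J/m²
Δh = αQ/(ρcₚ) = 1.4×10⁻⁴ × 7.778×10⁸ / (1024 × 3970) ≈ 0.026786 m

Δh ≈ 27 mm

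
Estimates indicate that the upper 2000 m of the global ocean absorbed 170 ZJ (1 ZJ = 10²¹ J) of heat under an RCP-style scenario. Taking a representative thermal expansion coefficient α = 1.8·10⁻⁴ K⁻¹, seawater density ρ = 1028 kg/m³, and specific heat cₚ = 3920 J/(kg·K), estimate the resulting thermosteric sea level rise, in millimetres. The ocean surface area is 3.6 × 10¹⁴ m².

Δh = 21.1 mm

Per unit area: Q = 170×10²¹ / (3.6×10¹⁴) ≈ 4.722×10⁸ J/m²
Δh = αQ/(ρcₚ) = 1.8×10⁻⁴ × 4.722×10⁸ / (1028 × 3920) ≈ 0.021092 m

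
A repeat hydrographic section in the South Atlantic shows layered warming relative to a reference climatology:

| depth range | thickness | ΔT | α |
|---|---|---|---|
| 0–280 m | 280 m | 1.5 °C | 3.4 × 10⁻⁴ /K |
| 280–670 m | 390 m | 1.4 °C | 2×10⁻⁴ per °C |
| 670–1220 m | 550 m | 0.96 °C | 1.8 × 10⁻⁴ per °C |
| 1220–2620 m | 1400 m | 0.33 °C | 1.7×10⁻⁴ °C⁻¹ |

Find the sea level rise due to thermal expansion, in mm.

Layer 1: 280 × 3.4×10⁻⁴ × 1.5 = 0.14280 m
2×10⁻⁴ × 390 × 1.4 = 0.10920 m
670–1220 m: 550 × 0.96 × 1.8×10⁻⁴ = 0.09504 m
Layer 4: 1.7×10⁻⁴ × 0.33 × 1400 = 0.07854 m
Δh = 0.14280 + 0.10920 + 0.09504 + 0.07854 = 0.42558 m

426 mm of thermosteric rise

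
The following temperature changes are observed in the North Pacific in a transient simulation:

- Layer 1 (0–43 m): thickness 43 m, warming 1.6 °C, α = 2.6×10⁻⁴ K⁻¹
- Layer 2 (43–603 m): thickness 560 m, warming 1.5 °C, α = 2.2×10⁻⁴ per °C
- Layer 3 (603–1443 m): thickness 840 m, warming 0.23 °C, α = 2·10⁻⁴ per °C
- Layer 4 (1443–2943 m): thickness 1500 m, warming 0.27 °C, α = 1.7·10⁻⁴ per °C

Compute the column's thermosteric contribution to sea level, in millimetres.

43 × 2.6×10⁻⁴ × 1.6 = 0.017888 m
1.5 × 2.2×10⁻⁴ × 560 = 0.18480 m
Layer 3: 2×10⁻⁴ × 840 × 0.23 = 0.03864 m
1443–2943 m: 1500 × 1.7×10⁻⁴ × 0.27 = 0.06885 m
Δh = 0.017888 + 0.18480 + 0.03864 + 0.06885 = 0.310178 m

about 310 mm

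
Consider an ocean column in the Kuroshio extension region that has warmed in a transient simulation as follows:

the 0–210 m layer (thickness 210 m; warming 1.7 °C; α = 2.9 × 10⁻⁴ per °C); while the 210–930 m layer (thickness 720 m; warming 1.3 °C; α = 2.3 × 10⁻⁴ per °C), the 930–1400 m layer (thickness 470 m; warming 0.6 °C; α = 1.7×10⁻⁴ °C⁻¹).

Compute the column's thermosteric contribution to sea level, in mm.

367 mm

Layer 1: 2.9×10⁻⁴ × 1.7 × 210 = 0.10353 m
1.3 × 2.3×10⁻⁴ × 720 = 0.21528 m
930–1400 m: 470 × 0.6 × 1.7×10⁻⁴ = 0.04794 m
Δh = 0.10353 + 0.21528 + 0.04794 = 0.36675 m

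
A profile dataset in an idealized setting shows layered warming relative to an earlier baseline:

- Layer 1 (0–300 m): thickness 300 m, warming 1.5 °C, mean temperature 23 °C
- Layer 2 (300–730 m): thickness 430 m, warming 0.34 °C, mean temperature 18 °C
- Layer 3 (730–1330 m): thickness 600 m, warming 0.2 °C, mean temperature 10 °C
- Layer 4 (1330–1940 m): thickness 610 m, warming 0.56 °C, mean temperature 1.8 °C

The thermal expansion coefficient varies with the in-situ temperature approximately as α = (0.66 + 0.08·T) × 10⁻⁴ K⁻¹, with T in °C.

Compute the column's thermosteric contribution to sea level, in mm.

Layer 1: α = (0.66 + 0.08×23)×10⁻⁴ = 2.5×10⁻⁴ K⁻¹
Layer 2: α = (0.66 + 0.08×18)×10⁻⁴ = 2.1×10⁻⁴ K⁻¹
Layer 3: α = (0.66 + 0.08×10)×10⁻⁴ = 1.46×10⁻⁴ K⁻¹
Layer 4: α = (0.66 + 0.08×1.8)×10⁻⁴ = 0.804×10⁻⁴ K⁻¹
1.5 × 300 × 2.5×10⁻⁴ = 0.11250 m
300–730 m: 0.34 × 2.1×10⁻⁴ × 430 = 0.030702 m
Layer 3: 1.46×10⁻⁴ × 0.2 × 600 = 0.01752 m
1330–1940 m: 610 × 0.804×10⁻⁴ × 0.56 = 0.02746464 m
Δh = 0.11250 + 0.030702 + 0.01752 + 0.02746464 = 0.18818664 m ≈ 188 mm

Δh ≈ 188 mm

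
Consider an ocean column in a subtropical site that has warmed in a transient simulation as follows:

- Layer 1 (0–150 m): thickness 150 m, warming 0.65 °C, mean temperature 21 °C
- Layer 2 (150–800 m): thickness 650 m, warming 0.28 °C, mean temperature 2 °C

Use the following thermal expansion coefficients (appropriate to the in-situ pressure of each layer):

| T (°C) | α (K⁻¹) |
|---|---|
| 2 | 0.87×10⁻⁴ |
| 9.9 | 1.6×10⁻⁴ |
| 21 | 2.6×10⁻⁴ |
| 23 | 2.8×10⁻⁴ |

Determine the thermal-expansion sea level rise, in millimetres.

Layer 1 at 21 °C → α = 2.6×10⁻⁴ K⁻¹
Layer 2 at 2 °C → α = 0.87×10⁻⁴ K⁻¹
Layer 1: 150 × 0.65 × 2.6×10⁻⁴ = 0.02535 m
Layer 2: 650 × 0.87×10⁻⁴ × 0.28 = 0.015834 m
Δh = 0.02535 + 0.015834 = 0.041184 m

about 41.2 mm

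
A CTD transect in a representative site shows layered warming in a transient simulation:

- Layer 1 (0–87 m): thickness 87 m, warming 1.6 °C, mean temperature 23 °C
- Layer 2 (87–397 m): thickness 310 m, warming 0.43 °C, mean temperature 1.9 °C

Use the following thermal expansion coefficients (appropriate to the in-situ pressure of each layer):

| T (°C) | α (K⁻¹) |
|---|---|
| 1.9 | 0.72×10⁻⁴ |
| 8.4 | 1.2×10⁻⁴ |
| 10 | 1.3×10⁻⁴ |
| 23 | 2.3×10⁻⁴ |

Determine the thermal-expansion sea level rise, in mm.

Layer 1 at 23 °C → α = 2.3×10⁻⁴ K⁻¹
Layer 2 at 1.9 °C → α = 0.72×10⁻⁴ K⁻¹
2.3×10⁻⁴ × 87 × 1.6 = 0.032016 m
Layer 2: 0.43 × 0.72×10⁻⁴ × 310 = 0.0095976 m
Δh = 0.032016 + 0.0095976 = 0.0416136 m

about 41.6 mm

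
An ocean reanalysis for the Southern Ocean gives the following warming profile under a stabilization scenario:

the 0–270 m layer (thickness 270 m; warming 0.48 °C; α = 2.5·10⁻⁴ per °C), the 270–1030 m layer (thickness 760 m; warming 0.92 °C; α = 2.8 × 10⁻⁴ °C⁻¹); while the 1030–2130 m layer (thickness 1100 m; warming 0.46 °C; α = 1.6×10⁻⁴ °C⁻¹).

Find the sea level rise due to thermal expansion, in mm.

270 × 2.5×10⁻⁴ × 0.48 = 0.03240 m
2.8×10⁻⁴ × 760 × 0.92 = 0.195776 m
Layer 3: 0.46 × 1100 × 1.6×10⁻⁴ = 0.08096 m
Δh = 0.03240 + 0.195776 + 0.08096 = 0.309136 m ≈ 309 mm

Δh = 309 mm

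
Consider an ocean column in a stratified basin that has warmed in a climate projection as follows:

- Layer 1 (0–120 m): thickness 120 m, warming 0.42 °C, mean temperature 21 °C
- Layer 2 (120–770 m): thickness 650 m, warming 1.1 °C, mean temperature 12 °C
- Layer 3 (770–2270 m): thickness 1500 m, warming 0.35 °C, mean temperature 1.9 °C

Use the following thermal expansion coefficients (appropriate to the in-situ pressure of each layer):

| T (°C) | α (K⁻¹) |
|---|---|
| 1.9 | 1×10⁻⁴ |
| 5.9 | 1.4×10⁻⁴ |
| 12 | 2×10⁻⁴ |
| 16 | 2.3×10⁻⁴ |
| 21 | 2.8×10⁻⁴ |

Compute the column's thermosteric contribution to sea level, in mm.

Layer 1 at 21 °C → α = 2.8×10⁻⁴ K⁻¹
Layer 2 at 12 °C → α = 2×10⁻⁴ K⁻¹
Layer 3 at 1.9 °C → α = 1×10⁻⁴ K⁻¹
0.42 × 2.8×10⁻⁴ × 120 = 0.014112 m
Layer 2: 650 × 1.1 × 2×10⁻⁴ = 0.14300 m
1500 × 1×10⁻⁴ × 0.35 = 0.05250 m
Δh = 0.014112 + 0.14300 + 0.05250 = 0.209612 m

about 210 mm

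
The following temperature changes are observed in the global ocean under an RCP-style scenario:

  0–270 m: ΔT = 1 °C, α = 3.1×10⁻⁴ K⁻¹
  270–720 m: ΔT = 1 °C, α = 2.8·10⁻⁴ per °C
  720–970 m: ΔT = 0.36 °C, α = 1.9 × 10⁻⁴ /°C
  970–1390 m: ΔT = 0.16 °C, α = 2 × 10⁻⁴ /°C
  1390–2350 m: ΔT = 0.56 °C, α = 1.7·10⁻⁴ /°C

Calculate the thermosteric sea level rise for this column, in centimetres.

0–270 m: 3.1×10⁻⁴ × 1 × 270 = 0.08370 m
1 × 2.8×10⁻⁴ × 450 = 0.12600 m
720–970 m: 1.9×10⁻⁴ × 0.36 × 250 = 0.01710 m
Layer 4: 0.16 × 2×10⁻⁴ × 420 = 0.01344 m
Layer 5: 960 × 1.7×10⁻⁴ × 0.56 = 0.091392 m
Δh = 0.08370 + 0.12600 + 0.01710 + 0.01344 + 0.091392 = 0.331632 m

Δh ≈ 33 cm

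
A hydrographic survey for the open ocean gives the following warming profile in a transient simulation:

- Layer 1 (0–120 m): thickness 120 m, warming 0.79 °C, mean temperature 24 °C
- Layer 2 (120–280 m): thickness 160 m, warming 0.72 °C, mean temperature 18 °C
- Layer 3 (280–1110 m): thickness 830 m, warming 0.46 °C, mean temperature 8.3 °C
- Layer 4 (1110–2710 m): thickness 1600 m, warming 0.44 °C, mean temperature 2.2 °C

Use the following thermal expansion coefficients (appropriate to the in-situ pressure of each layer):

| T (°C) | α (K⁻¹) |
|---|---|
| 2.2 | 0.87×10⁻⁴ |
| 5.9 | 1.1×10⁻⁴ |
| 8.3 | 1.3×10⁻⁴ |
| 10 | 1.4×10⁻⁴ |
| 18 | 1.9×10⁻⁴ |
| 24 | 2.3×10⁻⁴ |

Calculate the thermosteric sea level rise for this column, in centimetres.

Δh = 15.5 cm

Layer 1 at 24 °C → α = 2.3×10⁻⁴ K⁻¹
Layer 2 at 18 °C → α = 1.9×10⁻⁴ K⁻¹
Layer 3 at 8.3 °C → α = 1.3×10⁻⁴ K⁻¹
Layer 4 at 2.2 °C → α = 0.87×10⁻⁴ K⁻¹
Layer 1: 120 × 0.79 × 2.3×10⁻⁴ = 0.021804 m
120–280 m: 160 × 0.72 × 1.9×10⁻⁴ = 0.021888 m
1.3×10⁻⁴ × 830 × 0.46 = 0.049634 m
1110–2710 m: 1600 × 0.44 × 0.87×10⁻⁴ = 0.061248 m
Δh = 0.021804 + 0.021888 + 0.049634 + 0.061248 = 0.154574 m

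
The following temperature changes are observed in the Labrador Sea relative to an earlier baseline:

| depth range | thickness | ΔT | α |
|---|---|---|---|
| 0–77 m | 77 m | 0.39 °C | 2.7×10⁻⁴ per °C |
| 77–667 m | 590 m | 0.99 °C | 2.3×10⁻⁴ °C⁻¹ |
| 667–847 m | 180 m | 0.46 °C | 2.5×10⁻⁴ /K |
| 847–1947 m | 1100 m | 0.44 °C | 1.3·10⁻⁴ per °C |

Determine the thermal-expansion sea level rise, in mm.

0–77 m: 2.7×10⁻⁴ × 0.39 × 77 = 0.0081081 m
77–667 m: 0.99 × 2.3×10⁻⁴ × 590 = 0.134343 m
Layer 3: 180 × 2.5×10⁻⁴ × 0.46 = 0.02070 m
Layer 4: 0.44 × 1.3×10⁻⁴ × 1100 = 0.06292 m
Δh = 0.0081081 + 0.134343 + 0.02070 + 0.06292 = 0.2260711 m

Δh = 226 mm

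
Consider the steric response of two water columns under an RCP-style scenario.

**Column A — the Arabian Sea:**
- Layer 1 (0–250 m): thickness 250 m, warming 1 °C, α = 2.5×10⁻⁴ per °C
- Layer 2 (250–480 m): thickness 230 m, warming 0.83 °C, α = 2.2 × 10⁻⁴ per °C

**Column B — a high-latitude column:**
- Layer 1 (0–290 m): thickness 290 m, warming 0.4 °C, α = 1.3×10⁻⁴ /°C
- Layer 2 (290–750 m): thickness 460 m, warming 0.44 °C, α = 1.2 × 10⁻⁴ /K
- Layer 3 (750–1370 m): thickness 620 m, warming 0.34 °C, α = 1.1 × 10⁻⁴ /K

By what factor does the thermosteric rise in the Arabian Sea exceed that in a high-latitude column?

≈ 1.67×

A 0–250 m: 2.5×10⁻⁴ × 1 × 250 = 0.06250 m
A Layer 2: 0.83 × 2.2×10⁻⁴ × 230 = 0.041998 m
A total: 0.104498 m
B 0–290 m: 0.4 × 290 × 1.3×10⁻⁴ = 0.01508 m
B 1.2×10⁻⁴ × 0.44 × 460 = 0.024288 m
B 0.34 × 620 × 1.1×10⁻⁴ = 0.023188 m
B total: 0.062556 m
Ratio: 0.104498 / 0.062556 ≈ 1.670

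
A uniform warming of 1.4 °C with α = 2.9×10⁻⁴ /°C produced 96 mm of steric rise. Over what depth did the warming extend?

H = Δh/(αΔT) = 0.096 / (2.9×10⁻⁴ × 1.4) ≈ 236.5 m

about 240 m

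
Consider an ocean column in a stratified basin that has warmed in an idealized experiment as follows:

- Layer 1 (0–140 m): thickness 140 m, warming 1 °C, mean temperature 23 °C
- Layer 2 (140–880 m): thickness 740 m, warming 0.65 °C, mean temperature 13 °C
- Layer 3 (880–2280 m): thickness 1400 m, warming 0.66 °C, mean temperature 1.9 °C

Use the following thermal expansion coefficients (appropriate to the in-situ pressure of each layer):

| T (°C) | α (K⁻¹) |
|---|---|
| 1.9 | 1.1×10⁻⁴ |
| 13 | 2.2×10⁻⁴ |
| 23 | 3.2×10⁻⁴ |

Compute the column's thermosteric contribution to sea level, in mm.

Δh ≈ 250 mm

Layer 1 at 23 °C → α = 3.2×10⁻⁴ K⁻¹
Layer 2 at 13 °C → α = 2.2×10⁻⁴ K⁻¹
Layer 3 at 1.9 °C → α = 1.1×10⁻⁴ K⁻¹
Layer 1: 140 × 1 × 3.2×10⁻⁴ = 0.04480 m
2.2×10⁻⁴ × 0.65 × 740 = 0.10582 m
1.1×10⁻⁴ × 1400 × 0.66 = 0.10164 m
Δh = 0.04480 + 0.10582 + 0.10164 = 0.25226 m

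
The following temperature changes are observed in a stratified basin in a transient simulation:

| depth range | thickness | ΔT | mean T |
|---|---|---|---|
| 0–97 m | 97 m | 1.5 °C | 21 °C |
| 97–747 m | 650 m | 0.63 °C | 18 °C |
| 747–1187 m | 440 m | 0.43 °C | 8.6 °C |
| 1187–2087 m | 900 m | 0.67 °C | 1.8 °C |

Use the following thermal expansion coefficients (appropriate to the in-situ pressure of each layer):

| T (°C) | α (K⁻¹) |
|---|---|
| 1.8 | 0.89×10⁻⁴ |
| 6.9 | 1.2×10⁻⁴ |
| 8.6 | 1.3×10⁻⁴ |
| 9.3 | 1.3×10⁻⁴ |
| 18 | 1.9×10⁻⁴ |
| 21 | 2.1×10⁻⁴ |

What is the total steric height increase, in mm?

Layer 1 at 21 °C → α = 2.1×10⁻⁴ K⁻¹
Layer 2 at 18 °C → α = 1.9×10⁻⁴ K⁻¹
Layer 3 at 8.6 °C → α = 1.3×10⁻⁴ K⁻¹
Layer 4 at 1.8 °C → α = 0.89×10⁻⁴ K⁻¹
97 × 2.1×10⁻⁴ × 1.5 = 0.030555 m
0.63 × 1.9×10⁻⁴ × 650 = 0.077805 m
747–1187 m: 440 × 0.43 × 1.3×10⁻⁴ = 0.024596 m
Layer 4: 900 × 0.89×10⁻⁴ × 0.67 = 0.053667 m
Δh = 0.030555 + 0.077805 + 0.024596 + 0.053667 = 0.186623 m

about 187 mm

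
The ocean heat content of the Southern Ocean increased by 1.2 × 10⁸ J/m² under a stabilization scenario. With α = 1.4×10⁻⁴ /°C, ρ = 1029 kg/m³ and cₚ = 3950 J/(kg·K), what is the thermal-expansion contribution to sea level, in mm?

Δh = 4.13 mm

Δh = αQ/(ρcₚ) = 1.4×10⁻⁴ × 1.2×10⁸ / (1029 × 3950) ≈ 0.0041333 m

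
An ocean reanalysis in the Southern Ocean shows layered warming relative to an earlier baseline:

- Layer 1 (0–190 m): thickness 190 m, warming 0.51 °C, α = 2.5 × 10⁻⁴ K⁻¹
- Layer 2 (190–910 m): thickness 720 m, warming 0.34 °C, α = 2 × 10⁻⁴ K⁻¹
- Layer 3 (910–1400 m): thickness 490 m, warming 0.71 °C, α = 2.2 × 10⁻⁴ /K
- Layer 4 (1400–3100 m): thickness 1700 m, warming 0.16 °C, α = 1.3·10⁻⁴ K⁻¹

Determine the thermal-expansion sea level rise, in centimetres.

about 18.5 cm

0–190 m: 0.51 × 2.5×10⁻⁴ × 190 = 0.024225 m
Layer 2: 2×10⁻⁴ × 720 × 0.34 = 0.04896 m
910–1400 m: 2.2×10⁻⁴ × 490 × 0.71 = 0.076538 m
Layer 4: 0.16 × 1700 × 1.3×10⁻⁴ = 0.03536 m
Δh = 0.024225 + 0.04896 + 0.076538 + 0.03536 = 0.185083 m ≈ 18.5 cm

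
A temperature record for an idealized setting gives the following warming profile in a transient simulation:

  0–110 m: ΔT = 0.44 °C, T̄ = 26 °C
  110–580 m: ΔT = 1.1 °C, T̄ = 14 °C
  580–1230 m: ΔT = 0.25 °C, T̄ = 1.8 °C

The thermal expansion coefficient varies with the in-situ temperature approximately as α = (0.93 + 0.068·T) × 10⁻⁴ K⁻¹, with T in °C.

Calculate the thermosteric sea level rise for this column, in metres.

Δh = 0.13 m

Layer 1: α = (0.93 + 0.068×26)×10⁻⁴ = 2.698×10⁻⁴ K⁻¹
Layer 2: α = (0.93 + 0.068×14)×10⁻⁴ = 1.882×10⁻⁴ K⁻¹
Layer 3: α = (0.93 + 0.068×1.8)×10⁻⁴ = 1.0524×10⁻⁴ K⁻¹
Layer 1: 110 × 2.698×10⁻⁴ × 0.44 = 0.01305832 m
110–580 m: 470 × 1.1 × 1.882×10⁻⁴ = 0.0972994 m
580–1230 m: 1.0524×10⁻⁴ × 650 × 0.25 = 0.0171015 m
Δh = 0.01305832 + 0.0972994 + 0.0171015 = 0.12745922 m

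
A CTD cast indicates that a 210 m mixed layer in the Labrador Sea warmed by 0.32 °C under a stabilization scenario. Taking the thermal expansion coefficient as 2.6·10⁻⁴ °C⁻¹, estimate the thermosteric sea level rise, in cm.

about 1.75 cm

Δh = αΔT·H = 2.6×10⁻⁴ × 0.32 × 210 = 0.017472 m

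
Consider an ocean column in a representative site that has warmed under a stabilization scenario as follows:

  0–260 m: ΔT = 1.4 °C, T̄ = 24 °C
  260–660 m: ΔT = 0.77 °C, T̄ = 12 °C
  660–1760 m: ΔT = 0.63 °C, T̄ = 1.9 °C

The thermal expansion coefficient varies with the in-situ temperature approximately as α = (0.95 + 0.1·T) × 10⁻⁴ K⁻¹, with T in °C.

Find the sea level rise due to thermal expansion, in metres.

about 0.267 m

Layer 1: α = (0.95 + 0.1×24)×10⁻⁴ = 3.35×10⁻⁴ K⁻¹
Layer 2: α = (0.95 + 0.1×12)×10⁻⁴ = 2.15×10⁻⁴ K⁻¹
Layer 3: α = (0.95 + 0.1×1.9)×10⁻⁴ = 1.14×10⁻⁴ K⁻¹
Layer 1: 1.4 × 3.35×10⁻⁴ × 260 = 0.12194 m
260–660 m: 0.77 × 2.15×10⁻⁴ × 400 = 0.06622 m
Layer 3: 1100 × 1.14×10⁻⁴ × 0.63 = 0.079002 m
Δh = 0.12194 + 0.06622 + 0.079002 = 0.267162 m ≈ 0.267 m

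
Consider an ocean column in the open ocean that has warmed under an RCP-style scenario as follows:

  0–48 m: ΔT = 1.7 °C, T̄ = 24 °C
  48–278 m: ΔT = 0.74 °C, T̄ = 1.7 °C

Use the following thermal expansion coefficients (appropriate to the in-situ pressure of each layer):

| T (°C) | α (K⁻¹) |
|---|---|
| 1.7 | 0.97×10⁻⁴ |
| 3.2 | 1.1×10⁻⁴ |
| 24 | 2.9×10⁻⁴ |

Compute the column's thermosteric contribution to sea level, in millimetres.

Layer 1 at 24 °C → α = 2.9×10⁻⁴ K⁻¹
Layer 2 at 1.7 °C → α = 0.97×10⁻⁴ K⁻¹
48 × 2.9×10⁻⁴ × 1.7 = 0.023664 m
230 × 0.97×10⁻⁴ × 0.74 = 0.0165094 m
Δh = 0.023664 + 0.0165094 = 0.0401734 m

Δh = 40.2 mm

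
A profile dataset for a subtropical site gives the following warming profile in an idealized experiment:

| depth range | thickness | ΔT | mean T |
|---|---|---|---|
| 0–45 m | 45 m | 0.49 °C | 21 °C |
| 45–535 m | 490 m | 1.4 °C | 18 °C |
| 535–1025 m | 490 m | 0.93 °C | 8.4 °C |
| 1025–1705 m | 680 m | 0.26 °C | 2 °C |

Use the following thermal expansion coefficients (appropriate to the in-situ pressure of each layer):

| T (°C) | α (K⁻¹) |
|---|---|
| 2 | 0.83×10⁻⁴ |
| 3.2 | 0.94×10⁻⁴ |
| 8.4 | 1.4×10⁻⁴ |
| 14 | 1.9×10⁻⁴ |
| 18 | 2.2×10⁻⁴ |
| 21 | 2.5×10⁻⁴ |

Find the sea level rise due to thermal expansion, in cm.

Layer 1 at 21 °C → α = 2.5×10⁻⁴ K⁻¹
Layer 2 at 18 °C → α = 2.2×10⁻⁴ K⁻¹
Layer 3 at 8.4 °C → α = 1.4×10⁻⁴ K⁻¹
Layer 4 at 2 °C → α = 0.83×10⁻⁴ K⁻¹
Layer 1: 0.49 × 45 × 2.5×10⁻⁴ = 0.0055125 m
1.4 × 490 × 2.2×10⁻⁴ = 0.15092 m
490 × 0.93 × 1.4×10⁻⁴ = 0.063798 m
0.83×10⁻⁴ × 0.26 × 680 = 0.0146744 m
Δh = 0.0055125 + 0.15092 + 0.063798 + 0.0146744 = 0.2349049 m ≈ 23 cm

23 cm of thermosteric rise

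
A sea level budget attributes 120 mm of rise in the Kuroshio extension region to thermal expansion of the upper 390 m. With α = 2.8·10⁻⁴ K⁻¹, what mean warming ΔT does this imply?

about 1.1 °C

ΔT = Δh/(αH) = 0.12 / (2.8×10⁻⁴ × 390) ≈ 1.099 °C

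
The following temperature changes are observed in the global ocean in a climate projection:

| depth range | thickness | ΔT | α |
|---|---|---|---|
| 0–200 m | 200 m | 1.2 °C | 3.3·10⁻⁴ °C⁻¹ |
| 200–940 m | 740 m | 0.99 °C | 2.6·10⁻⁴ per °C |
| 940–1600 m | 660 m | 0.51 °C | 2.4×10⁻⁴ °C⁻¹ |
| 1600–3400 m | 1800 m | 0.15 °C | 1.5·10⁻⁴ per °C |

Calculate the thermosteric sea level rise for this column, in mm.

0–200 m: 3.3×10⁻⁴ × 1.2 × 200 = 0.07920 m
740 × 0.99 × 2.6×10⁻⁴ = 0.190476 m
2.4×10⁻⁴ × 0.51 × 660 = 0.080784 m
1600–3400 m: 1800 × 0.15 × 1.5×10⁻⁴ = 0.04050 m
Δh = 0.07920 + 0.190476 + 0.080784 + 0.04050 = 0.39096 m ≈ 391 mm

Δh = 391 mm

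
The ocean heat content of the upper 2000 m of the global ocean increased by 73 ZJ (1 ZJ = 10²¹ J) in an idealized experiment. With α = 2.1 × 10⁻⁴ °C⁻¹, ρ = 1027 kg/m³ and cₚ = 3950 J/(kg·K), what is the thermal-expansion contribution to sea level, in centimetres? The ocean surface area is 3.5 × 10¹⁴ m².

1.1 cm

Per unit area: Q = 73×10²¹ / (3.5×10¹⁴) ≈ 2.086×10⁸ J/m²
Δh = αQ/(ρcₚ) = 2.1×10⁻⁴ × 2.086×10⁸ / (1027 × 3950) ≈ 0.010799 m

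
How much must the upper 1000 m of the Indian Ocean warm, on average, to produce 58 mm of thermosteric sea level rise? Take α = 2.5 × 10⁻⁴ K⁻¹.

ΔT = Δh/(αH) = 0.058 / (2.5×10⁻⁴ × 1000) = 0.2320 °C

0.232 °C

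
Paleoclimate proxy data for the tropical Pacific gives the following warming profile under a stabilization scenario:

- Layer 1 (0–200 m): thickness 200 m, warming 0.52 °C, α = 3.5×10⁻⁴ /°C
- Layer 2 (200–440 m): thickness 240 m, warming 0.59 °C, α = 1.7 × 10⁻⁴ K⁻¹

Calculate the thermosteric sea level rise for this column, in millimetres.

60.5 mm of thermosteric rise

Layer 1: 0.52 × 200 × 3.5×10⁻⁴ = 0.03640 m
Layer 2: 0.59 × 240 × 1.7×10⁻⁴ = 0.024072 m
Δh = 0.03640 + 0.024072 = 0.060472 m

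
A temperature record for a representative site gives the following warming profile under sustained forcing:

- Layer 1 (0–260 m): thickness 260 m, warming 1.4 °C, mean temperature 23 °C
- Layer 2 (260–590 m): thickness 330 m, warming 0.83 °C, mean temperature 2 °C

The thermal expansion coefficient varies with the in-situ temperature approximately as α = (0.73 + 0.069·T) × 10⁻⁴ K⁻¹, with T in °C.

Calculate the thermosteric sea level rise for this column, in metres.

Δh ≈ 0.108 m

Layer 1: α = (0.73 + 0.069×23)×10⁻⁴ = 2.317×10⁻⁴ K⁻¹
Layer 2: α = (0.73 + 0.069×2)×10⁻⁴ = 0.868×10⁻⁴ K⁻¹
0–260 m: 260 × 1.4 × 2.317×10⁻⁴ = 0.0843388 m
330 × 0.83 × 0.868×10⁻⁴ = 0.02377452 m
Δh = 0.0843388 + 0.02377452 = 0.10811332 m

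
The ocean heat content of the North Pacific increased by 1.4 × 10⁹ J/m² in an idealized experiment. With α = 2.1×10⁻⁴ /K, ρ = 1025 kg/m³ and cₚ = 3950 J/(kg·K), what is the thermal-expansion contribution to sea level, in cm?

7.3 cm of thermosteric rise

Δh = αQ/(ρcₚ) = 2.1×10⁻⁴ × 1.4×10⁹ / (1025 × 3950) ≈ 0.072615 m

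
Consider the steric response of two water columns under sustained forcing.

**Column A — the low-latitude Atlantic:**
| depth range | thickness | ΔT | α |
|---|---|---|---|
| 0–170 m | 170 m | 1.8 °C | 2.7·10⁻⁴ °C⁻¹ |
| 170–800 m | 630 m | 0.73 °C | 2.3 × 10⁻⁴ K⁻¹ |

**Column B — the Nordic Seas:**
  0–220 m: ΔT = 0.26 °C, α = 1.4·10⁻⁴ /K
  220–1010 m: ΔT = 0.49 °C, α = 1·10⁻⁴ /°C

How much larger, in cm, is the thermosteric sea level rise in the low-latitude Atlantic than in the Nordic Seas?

A Layer 1: 1.8 × 2.7×10⁻⁴ × 170 = 0.08262 m
A 0.73 × 630 × 2.3×10⁻⁴ = 0.105777 m
A total: 0.188397 m
B Layer 1: 1.4×10⁻⁴ × 0.26 × 220 = 0.008008 m
B 790 × 0.49 × 1×10⁻⁴ = 0.03871 m
B total: 0.046718 m
Difference: 0.188397 − 0.046718 = 0.141679 m

Δh_A − Δh_B ≈ 14 cm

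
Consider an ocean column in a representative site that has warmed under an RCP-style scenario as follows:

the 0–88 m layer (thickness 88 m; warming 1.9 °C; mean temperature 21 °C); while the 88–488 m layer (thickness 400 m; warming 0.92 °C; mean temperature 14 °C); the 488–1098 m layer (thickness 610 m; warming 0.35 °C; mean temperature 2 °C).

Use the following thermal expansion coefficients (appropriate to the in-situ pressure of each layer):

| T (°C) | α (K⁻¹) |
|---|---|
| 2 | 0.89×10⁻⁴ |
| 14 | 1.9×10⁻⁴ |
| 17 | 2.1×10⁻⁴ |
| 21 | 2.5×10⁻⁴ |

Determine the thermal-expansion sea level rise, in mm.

131 mm

Layer 1 at 21 °C → α = 2.5×10⁻⁴ K⁻¹
Layer 2 at 14 °C → α = 1.9×10⁻⁴ K⁻¹
Layer 3 at 2 °C → α = 0.89×10⁻⁴ K⁻¹
0–88 m: 2.5×10⁻⁴ × 1.9 × 88 = 0.04180 m
Layer 2: 1.9×10⁻⁴ × 400 × 0.92 = 0.06992 m
0.35 × 0.89×10⁻⁴ × 610 = 0.0190015 m
Δh = 0.04180 + 0.06992 + 0.0190015 = 0.1307215 m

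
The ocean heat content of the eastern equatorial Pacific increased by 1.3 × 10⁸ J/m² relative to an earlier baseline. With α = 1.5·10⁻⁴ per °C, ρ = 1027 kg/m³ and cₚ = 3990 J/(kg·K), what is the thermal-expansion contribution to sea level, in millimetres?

4.76 mm of thermosteric rise

Δh = αQ/(ρcₚ) = 1.5×10⁻⁴ × 1.3×10⁸ / (1027 × 3990) ≈ 0.0047587 m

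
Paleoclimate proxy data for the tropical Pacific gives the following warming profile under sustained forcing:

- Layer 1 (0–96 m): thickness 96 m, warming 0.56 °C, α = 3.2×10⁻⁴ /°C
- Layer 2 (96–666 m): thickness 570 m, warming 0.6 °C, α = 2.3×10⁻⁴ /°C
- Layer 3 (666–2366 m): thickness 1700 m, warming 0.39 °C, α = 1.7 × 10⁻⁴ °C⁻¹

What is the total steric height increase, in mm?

Layer 1: 3.2×10⁻⁴ × 0.56 × 96 = 0.0172032 m
96–666 m: 2.3×10⁻⁴ × 570 × 0.6 = 0.07866 m
0.39 × 1700 × 1.7×10⁻⁴ = 0.11271 m
Δh = 0.0172032 + 0.07866 + 0.11271 = 0.2085732 m ≈ 209 mm

209 mm of thermosteric rise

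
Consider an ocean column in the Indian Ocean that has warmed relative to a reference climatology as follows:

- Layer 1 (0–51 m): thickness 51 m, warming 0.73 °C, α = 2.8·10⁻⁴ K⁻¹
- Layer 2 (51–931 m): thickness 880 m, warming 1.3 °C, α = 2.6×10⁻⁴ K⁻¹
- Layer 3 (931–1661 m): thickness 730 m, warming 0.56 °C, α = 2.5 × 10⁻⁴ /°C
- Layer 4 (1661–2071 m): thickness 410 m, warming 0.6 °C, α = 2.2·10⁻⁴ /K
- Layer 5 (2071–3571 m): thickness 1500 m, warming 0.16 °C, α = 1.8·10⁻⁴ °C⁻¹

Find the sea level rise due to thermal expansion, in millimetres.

2.8×10⁻⁴ × 0.73 × 51 = 0.0104244 m
Layer 2: 880 × 1.3 × 2.6×10⁻⁴ = 0.29744 m
730 × 0.56 × 2.5×10⁻⁴ = 0.10220 m
Layer 4: 0.6 × 2.2×10⁻⁴ × 410 = 0.05412 m
Layer 5: 0.16 × 1.8×10⁻⁴ × 1500 = 0.04320 m
Δh = 0.0104244 + 0.29744 + 0.10220 + 0.05412 + 0.04320 = 0.5073844 m

507 mm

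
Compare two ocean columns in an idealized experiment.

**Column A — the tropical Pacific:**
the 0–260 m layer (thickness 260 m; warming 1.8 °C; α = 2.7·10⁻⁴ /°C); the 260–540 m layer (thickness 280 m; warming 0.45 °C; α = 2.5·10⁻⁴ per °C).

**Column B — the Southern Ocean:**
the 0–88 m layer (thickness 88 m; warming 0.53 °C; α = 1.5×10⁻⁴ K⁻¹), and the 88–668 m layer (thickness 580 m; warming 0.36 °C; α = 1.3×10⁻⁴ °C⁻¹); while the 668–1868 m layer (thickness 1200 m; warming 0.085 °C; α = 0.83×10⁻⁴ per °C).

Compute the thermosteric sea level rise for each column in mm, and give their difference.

A 0–260 m: 1.8 × 2.7×10⁻⁴ × 260 = 0.12636 m
A 280 × 0.45 × 2.5×10⁻⁴ = 0.03150 m
A total: 0.15786 m
B 0.53 × 88 × 1.5×10⁻⁴ = 0.006996 m
B 1.3×10⁻⁴ × 580 × 0.36 = 0.027144 m
B 0.085 × 1200 × 0.83×10⁻⁴ = 0.008466 m
B total: 0.042606 m
Difference: 0.15786 − 0.042606 = 0.115254 m

A: 160 mm; B: 43 mm; difference 120 mm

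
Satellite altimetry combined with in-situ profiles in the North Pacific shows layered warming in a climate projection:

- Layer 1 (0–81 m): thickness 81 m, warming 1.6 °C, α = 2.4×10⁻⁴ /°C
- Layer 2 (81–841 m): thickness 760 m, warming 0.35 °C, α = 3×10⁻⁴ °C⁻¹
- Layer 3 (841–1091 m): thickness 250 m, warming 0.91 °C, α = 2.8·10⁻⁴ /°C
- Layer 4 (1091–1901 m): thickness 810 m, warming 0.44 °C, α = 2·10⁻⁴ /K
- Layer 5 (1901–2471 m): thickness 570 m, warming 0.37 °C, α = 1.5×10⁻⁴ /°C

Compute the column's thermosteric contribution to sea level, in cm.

27.8 cm

0–81 m: 1.6 × 81 × 2.4×10⁻⁴ = 0.031104 m
81–841 m: 760 × 0.35 × 3×10⁻⁴ = 0.07980 m
841–1091 m: 2.8×10⁻⁴ × 250 × 0.91 = 0.06370 m
Layer 4: 2×10⁻⁴ × 810 × 0.44 = 0.07128 m
1901–2471 m: 0.37 × 570 × 1.5×10⁻⁴ = 0.031635 m
Δh = 0.031104 + 0.07980 + 0.06370 + 0.07128 + 0.031635 = 0.277519 m ≈ 27.8 cm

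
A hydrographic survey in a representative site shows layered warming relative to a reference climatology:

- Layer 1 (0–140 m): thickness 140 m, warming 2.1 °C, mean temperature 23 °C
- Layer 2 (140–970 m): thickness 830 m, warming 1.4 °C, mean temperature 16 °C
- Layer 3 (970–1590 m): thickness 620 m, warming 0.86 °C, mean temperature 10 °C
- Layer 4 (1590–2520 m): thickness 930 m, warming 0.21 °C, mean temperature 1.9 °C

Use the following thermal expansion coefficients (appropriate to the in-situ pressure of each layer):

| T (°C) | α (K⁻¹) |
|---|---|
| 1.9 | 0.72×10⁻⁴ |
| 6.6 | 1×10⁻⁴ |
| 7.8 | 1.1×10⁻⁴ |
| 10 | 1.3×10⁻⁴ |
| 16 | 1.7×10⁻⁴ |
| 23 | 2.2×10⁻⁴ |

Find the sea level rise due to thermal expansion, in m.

0.35 m

Layer 1 at 23 °C → α = 2.2×10⁻⁴ K⁻¹
Layer 2 at 16 °C → α = 1.7×10⁻⁴ K⁻¹
Layer 3 at 10 °C → α = 1.3×10⁻⁴ K⁻¹
Layer 4 at 1.9 °C → α = 0.72×10⁻⁴ K⁻¹
Layer 1: 140 × 2.1 × 2.2×10⁻⁴ = 0.06468 m
140–970 m: 1.7×10⁻⁴ × 830 × 1.4 = 0.19754 m
620 × 0.86 × 1.3×10⁻⁴ = 0.069316 m
Layer 4: 0.21 × 930 × 0.72×10⁻⁴ = 0.0140616 m
Δh = 0.06468 + 0.19754 + 0.069316 + 0.0140616 = 0.3455976 m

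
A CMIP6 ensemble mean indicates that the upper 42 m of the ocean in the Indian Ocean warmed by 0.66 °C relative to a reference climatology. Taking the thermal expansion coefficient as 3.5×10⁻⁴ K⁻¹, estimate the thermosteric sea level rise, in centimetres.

Δh = αΔT·H = 3.5×10⁻⁴ × 0.66 × 42 = 0.009702 m

Δh ≈ 0.970 cm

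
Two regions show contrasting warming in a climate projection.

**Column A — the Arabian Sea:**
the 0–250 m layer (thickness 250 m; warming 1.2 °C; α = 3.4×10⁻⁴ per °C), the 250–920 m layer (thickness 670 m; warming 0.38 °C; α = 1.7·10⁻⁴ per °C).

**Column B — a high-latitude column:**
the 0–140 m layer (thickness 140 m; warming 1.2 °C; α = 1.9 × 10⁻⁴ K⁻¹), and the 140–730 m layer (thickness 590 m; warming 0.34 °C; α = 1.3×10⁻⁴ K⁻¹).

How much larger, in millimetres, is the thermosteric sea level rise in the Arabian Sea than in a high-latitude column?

A 0–250 m: 3.4×10⁻⁴ × 1.2 × 250 = 0.10200 m
A 670 × 1.7×10⁻⁴ × 0.38 = 0.043282 m
A total: 0.145282 m
B 0–140 m: 1.2 × 1.9×10⁻⁴ × 140 = 0.03192 m
B 140–730 m: 0.34 × 1.3×10⁻⁴ × 590 = 0.026078 m
B total: 0.057998 m
Difference: 0.145282 − 0.057998 = 0.087284 m

87 mm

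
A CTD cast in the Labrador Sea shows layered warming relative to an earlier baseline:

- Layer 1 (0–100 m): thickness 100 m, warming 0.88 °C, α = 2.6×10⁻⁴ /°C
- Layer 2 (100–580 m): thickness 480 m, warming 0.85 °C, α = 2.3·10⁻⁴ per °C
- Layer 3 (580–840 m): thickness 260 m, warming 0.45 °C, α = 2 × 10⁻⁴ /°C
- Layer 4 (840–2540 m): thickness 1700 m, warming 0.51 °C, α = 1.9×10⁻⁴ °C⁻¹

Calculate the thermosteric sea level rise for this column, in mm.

Layer 1: 100 × 0.88 × 2.6×10⁻⁴ = 0.02288 m
100–580 m: 480 × 2.3×10⁻⁴ × 0.85 = 0.09384 m
Layer 3: 260 × 2×10⁻⁴ × 0.45 = 0.02340 m
Layer 4: 0.51 × 1.9×10⁻⁴ × 1700 = 0.16473 m
Δh = 0.02288 + 0.09384 + 0.02340 + 0.16473 = 0.30485 m

Δh = 305 mm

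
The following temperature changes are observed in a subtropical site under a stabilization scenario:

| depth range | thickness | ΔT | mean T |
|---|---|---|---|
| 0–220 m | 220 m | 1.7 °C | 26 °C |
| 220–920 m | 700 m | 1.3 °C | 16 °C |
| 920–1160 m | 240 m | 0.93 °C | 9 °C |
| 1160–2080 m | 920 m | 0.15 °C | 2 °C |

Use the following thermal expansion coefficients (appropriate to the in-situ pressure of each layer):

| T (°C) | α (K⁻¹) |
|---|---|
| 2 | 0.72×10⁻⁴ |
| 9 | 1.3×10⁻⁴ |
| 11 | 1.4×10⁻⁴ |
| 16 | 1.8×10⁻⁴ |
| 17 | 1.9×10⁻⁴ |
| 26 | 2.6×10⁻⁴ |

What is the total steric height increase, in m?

Layer 1 at 26 °C → α = 2.6×10⁻⁴ K⁻¹
Layer 2 at 16 °C → α = 1.8×10⁻⁴ K⁻¹
Layer 3 at 9 °C → α = 1.3×10⁻⁴ K⁻¹
Layer 4 at 2 °C → α = 0.72×10⁻⁴ K⁻¹
Layer 1: 2.6×10⁻⁴ × 1.7 × 220 = 0.09724 m
1.8×10⁻⁴ × 1.3 × 700 = 0.16380 m
Layer 3: 1.3×10⁻⁴ × 240 × 0.93 = 0.029016 m
0.72×10⁻⁴ × 920 × 0.15 = 0.009936 m
Δh = 0.09724 + 0.16380 + 0.029016 + 0.009936 = 0.299992 m

0.300 m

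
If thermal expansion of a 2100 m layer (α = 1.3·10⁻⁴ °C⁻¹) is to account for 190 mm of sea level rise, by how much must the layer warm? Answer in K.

about 0.70 K

ΔT = Δh/(αH) = 0.19 / (1.3×10⁻⁴ × 2100) ≈ 0.6960 K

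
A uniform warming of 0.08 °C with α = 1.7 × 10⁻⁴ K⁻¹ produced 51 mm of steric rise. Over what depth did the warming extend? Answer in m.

H = Δh/(αΔT) = 0.051 / (1.7×10⁻⁴ × 0.08) = 3750 m

H ≈ 3750 m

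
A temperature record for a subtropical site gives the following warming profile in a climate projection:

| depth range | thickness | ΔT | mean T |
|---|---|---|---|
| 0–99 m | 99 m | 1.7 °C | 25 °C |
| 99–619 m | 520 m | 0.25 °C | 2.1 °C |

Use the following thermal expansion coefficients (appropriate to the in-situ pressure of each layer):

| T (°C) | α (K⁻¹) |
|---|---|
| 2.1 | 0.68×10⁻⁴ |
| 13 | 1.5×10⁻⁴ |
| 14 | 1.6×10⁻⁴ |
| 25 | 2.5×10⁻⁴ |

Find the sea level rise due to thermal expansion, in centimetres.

Δh ≈ 5.09 cm

Layer 1 at 25 °C → α = 2.5×10⁻⁴ K⁻¹
Layer 2 at 2.1 °C → α = 0.68×10⁻⁴ K⁻¹
Layer 1: 99 × 1.7 × 2.5×10⁻⁴ = 0.042075 m
520 × 0.25 × 0.68×10⁻⁴ = 0.00884 m
Δh = 0.042075 + 0.00884 = 0.050915 m ≈ 5.09 cm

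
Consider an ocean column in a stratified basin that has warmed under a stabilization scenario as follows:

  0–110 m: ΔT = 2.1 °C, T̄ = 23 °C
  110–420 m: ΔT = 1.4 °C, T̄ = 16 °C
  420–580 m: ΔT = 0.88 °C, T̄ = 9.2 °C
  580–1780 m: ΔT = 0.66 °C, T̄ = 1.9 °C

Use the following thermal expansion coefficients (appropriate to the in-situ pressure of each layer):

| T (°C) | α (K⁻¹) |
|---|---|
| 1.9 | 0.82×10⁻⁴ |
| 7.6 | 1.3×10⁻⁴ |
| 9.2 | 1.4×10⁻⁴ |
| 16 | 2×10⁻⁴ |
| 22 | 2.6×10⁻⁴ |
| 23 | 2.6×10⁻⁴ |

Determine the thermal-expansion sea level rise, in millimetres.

Layer 1 at 23 °C → α = 2.6×10⁻⁴ K⁻¹
Layer 2 at 16 °C → α = 2×10⁻⁴ K⁻¹
Layer 3 at 9.2 °C → α = 1.4×10⁻⁴ K⁻¹
Layer 4 at 1.9 °C → α = 0.82×10⁻⁴ K⁻¹
Layer 1: 2.1 × 2.6×10⁻⁴ × 110 = 0.06006 m
110–420 m: 310 × 2×10⁻⁴ × 1.4 = 0.08680 m
160 × 0.88 × 1.4×10⁻⁴ = 0.019712 m
0.66 × 0.82×10⁻⁴ × 1200 = 0.064944 m
Δh = 0.06006 + 0.08680 + 0.019712 + 0.064944 = 0.231516 m

232 mm of thermosteric rise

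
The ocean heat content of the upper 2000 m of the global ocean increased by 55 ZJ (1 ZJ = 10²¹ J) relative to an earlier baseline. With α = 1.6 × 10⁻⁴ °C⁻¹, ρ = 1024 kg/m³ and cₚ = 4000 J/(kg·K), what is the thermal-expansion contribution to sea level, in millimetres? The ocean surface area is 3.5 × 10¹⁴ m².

Δh ≈ 6.14 mm

Per unit area: Q = 55×10²¹ / (3.5×10¹⁴) ≈ 1.571×10⁸ J/m²
Δh = αQ/(ρcₚ) = 1.6×10⁻⁴ × 1.571×10⁸ / (1024 × 4000) ≈ 0.0061367 m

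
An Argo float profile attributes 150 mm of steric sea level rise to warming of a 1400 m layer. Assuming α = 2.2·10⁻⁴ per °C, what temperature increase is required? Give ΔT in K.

about 0.487 K

ΔT = Δh/(αH) = 0.15 / (2.2×10⁻⁴ × 1400) ≈ 0.4870 K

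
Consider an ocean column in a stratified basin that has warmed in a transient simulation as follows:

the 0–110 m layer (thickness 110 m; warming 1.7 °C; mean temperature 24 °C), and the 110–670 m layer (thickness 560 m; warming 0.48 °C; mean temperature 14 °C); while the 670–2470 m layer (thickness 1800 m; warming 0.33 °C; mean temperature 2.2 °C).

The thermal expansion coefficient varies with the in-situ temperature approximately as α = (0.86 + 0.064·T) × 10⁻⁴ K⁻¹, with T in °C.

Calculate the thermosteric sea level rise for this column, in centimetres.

Layer 1: α = (0.86 + 0.064×24)×10⁻⁴ = 2.396×10⁻⁴ K⁻¹
Layer 2: α = (0.86 + 0.064×14)×10⁻⁴ = 1.756×10⁻⁴ K⁻¹
Layer 3: α = (0.86 + 0.064×2.2)×10⁻⁴ = 1.0008×10⁻⁴ K⁻¹
Layer 1: 1.7 × 110 × 2.396×10⁻⁴ = 0.0448052 m
110–670 m: 0.48 × 560 × 1.756×10⁻⁴ = 0.04720128 m
Layer 3: 0.33 × 1800 × 1.0008×10⁻⁴ = 0.05944752 m
Δh = 0.0448052 + 0.04720128 + 0.05944752 = 0.151454 m ≈ 15 cm

15 cm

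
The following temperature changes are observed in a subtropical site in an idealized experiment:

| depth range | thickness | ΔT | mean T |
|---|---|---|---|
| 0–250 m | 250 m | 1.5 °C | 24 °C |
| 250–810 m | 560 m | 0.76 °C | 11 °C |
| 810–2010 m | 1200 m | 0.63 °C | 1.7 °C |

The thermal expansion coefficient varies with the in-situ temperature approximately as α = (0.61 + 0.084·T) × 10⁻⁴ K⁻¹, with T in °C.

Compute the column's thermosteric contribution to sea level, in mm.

Δh = 221 mm

Layer 1: α = (0.61 + 0.084×24)×10⁻⁴ = 2.626×10⁻⁴ K⁻¹
Layer 2: α = (0.61 + 0.084×11)×10⁻⁴ = 1.534×10⁻⁴ K⁻¹
Layer 3: α = (0.61 + 0.084×1.7)×10⁻⁴ = 0.7528×10⁻⁴ K⁻¹
Layer 1: 1.5 × 2.626×10⁻⁴ × 250 = 0.098475 m
1.534×10⁻⁴ × 0.76 × 560 = 0.06528704 m
Layer 3: 0.63 × 0.7528×10⁻⁴ × 1200 = 0.05691168 m
Δh = 0.098475 + 0.06528704 + 0.05691168 = 0.22067372 m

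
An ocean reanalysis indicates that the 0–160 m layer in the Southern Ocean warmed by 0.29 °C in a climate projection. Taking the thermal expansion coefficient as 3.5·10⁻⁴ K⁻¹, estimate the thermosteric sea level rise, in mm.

16 mm of thermosteric rise

Δh = αΔT·H = 3.5×10⁻⁴ × 0.29 × 160 = 0.01624 m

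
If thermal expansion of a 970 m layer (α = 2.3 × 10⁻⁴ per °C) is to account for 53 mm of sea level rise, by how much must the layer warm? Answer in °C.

0.238 °C

ΔT = Δh/(αH) = 0.053 / (2.3×10⁻⁴ × 970) ≈ 0.2376 °C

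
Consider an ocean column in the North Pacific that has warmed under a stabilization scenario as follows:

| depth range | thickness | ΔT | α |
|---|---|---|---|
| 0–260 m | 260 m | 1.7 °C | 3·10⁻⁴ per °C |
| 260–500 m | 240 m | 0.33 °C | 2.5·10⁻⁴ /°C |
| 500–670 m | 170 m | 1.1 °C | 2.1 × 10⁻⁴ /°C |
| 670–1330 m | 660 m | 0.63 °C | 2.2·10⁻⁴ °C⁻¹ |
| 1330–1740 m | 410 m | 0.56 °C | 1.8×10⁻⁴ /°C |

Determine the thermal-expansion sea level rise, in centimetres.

Δh = 32.4 cm

0–260 m: 260 × 1.7 × 3×10⁻⁴ = 0.13260 m
260–500 m: 240 × 2.5×10⁻⁴ × 0.33 = 0.01980 m
2.1×10⁻⁴ × 1.1 × 170 = 0.03927 m
670–1330 m: 2.2×10⁻⁴ × 660 × 0.63 = 0.091476 m
Layer 5: 410 × 0.56 × 1.8×10⁻⁴ = 0.041328 m
Δh = 0.13260 + 0.01980 + 0.03927 + 0.091476 + 0.041328 = 0.324474 m ≈ 32.4 cm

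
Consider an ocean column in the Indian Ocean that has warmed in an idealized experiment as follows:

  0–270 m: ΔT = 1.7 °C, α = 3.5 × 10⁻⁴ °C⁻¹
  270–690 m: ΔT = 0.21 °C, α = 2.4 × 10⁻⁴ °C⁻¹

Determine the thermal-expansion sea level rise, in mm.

Layer 1: 1.7 × 3.5×10⁻⁴ × 270 = 0.16065 m
2.4×10⁻⁴ × 0.21 × 420 = 0.021168 m
Δh = 0.16065 + 0.021168 = 0.181818 m

180 mm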